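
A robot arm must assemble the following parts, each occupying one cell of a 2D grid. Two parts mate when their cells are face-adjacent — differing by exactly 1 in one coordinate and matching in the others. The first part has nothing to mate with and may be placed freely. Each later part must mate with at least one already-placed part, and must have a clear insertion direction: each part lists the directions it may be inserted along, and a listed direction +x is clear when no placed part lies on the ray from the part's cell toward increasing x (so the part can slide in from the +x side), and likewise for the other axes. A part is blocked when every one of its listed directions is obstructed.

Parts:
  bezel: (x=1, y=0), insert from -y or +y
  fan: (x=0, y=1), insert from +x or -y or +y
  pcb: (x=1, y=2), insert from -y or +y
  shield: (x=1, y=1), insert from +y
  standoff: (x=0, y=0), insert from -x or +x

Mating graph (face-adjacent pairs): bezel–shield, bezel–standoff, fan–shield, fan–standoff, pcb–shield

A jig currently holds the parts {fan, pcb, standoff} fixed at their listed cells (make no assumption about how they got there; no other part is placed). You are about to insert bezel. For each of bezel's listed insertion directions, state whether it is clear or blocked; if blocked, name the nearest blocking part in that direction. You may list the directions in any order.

+y: blocked by pcb; -y: clear

-y: ray from bezel(1, 0) has no placed part ⇒ clear
+y: nearest on ray is pcb@(1, 2) ⇒ blocked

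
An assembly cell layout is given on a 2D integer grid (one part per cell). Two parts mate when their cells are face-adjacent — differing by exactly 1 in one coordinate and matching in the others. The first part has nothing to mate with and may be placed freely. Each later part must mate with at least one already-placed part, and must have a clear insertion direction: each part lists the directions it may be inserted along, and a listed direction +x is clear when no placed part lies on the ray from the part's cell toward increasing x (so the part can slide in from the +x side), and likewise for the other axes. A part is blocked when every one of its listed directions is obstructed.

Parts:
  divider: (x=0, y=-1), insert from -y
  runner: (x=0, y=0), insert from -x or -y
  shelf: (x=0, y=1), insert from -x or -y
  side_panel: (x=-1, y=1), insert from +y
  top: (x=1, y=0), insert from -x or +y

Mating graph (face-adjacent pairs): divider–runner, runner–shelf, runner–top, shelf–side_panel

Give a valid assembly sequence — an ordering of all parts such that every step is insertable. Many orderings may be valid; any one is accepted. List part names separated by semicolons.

top; runner; divider; shelf; side_panel

1. top@(1, 0) [-x clear] — {top}
2. runner@(0, 0) [-x clear] — {runner, top}
3. divider@(0, -1) [-y clear] — {divider, runner, top}
4. shelf@(0, 1) [-x clear] — {divider, runner, shelf, top}
5. side_panel@(-1, 1) [+y clear] — {divider, runner, shelf, side_panel, top}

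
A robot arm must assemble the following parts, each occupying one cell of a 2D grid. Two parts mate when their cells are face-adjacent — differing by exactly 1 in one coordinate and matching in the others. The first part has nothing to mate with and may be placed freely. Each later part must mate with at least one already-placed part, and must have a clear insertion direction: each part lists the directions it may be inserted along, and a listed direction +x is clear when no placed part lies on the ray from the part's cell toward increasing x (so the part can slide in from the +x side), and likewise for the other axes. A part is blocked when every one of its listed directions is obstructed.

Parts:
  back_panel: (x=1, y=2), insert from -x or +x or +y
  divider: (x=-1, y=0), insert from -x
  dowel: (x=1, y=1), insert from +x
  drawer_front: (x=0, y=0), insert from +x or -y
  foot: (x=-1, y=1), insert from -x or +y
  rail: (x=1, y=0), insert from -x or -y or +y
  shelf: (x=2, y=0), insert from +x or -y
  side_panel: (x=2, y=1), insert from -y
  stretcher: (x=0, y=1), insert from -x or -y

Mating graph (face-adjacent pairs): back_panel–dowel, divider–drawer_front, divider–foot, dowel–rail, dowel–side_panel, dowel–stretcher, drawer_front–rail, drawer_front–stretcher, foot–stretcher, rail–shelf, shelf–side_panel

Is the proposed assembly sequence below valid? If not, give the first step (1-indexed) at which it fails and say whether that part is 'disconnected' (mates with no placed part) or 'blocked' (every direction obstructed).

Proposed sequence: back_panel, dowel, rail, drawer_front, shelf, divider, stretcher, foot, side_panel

1. back_panel@(1, 2) [-x clear] — {back_panel}
2. dowel@(1, 1) [+x clear] — {back_panel, dowel}
3. rail@(1, 0) [-x clear] — {back_panel, dowel, rail}
4. drawer_front@(0, 0) [-y clear] — {back_panel, dowel, drawer_front, rail}
5. shelf@(2, 0) [+x clear] — {back_panel, dowel, drawer_front, rail, shelf}
6. divider@(-1, 0) [-x clear] — {back_panel, divider, dowel, drawer_front, rail, shelf}
7. stretcher@(0, 1) [-x clear] — {back_panel, divider, dowel, drawer_front, rail, shelf, stretcher}
8. foot@(-1, 1) [-x clear] — {back_panel, divider, dowel, drawer_front, foot, rail, shelf, stretcher}
9. side_panel@(2, 1) — -y all obstructed ⇒ blocked

Invalid at step 9 (blocked)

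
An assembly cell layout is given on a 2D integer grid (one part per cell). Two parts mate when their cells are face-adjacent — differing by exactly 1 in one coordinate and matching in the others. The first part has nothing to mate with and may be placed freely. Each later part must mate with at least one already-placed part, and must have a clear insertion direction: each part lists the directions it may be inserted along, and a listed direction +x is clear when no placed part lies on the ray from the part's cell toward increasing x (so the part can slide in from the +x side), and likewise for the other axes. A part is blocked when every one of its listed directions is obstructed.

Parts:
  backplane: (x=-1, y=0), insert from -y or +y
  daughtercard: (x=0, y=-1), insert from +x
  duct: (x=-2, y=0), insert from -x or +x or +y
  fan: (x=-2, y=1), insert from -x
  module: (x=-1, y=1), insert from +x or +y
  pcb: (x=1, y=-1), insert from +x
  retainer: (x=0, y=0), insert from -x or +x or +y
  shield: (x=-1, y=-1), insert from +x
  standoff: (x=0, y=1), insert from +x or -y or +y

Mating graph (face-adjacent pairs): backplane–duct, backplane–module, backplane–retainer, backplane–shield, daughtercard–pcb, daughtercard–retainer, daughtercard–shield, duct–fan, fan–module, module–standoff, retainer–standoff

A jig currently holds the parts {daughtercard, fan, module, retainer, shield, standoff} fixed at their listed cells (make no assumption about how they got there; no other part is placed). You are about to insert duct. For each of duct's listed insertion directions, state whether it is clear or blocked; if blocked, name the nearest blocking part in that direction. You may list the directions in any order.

-x: ray from duct(-2, 0) has no placed part ⇒ clear
+x: nearest on ray is retainer@(0, 0) ⇒ blocked
+y: nearest on ray is fan@(-2, 1) ⇒ blocked

+x: blocked by retainer; +y: blocked by fan; -x: clear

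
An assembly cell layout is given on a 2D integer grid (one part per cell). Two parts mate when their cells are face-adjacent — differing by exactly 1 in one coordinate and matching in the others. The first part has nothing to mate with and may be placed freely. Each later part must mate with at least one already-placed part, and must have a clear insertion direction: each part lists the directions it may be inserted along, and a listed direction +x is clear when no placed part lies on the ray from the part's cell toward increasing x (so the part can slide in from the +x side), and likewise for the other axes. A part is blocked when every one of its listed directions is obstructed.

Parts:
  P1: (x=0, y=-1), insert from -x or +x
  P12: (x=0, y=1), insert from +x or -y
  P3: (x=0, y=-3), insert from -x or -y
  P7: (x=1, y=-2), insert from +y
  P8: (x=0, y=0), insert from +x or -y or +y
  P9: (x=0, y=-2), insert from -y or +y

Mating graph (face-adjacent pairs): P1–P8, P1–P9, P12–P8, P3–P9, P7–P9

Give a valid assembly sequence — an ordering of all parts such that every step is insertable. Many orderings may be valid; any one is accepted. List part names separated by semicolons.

1. P9@(0, -2) [-y clear] — {P9}
2. P3@(0, -3) [-x clear] — {P3, P9}
3. P1@(0, -1) [-x clear] — {P1, P3, P9}
4. P8@(0, 0) [+x clear] — {P1, P3, P8, P9}
5. P12@(0, 1) [+x clear] — {P1, P12, P3, P8, P9}
6. P7@(1, -2) [+y clear] — {P1, P12, P3, P7, P8, P9}

P9; P3; P1; P8; P12; P7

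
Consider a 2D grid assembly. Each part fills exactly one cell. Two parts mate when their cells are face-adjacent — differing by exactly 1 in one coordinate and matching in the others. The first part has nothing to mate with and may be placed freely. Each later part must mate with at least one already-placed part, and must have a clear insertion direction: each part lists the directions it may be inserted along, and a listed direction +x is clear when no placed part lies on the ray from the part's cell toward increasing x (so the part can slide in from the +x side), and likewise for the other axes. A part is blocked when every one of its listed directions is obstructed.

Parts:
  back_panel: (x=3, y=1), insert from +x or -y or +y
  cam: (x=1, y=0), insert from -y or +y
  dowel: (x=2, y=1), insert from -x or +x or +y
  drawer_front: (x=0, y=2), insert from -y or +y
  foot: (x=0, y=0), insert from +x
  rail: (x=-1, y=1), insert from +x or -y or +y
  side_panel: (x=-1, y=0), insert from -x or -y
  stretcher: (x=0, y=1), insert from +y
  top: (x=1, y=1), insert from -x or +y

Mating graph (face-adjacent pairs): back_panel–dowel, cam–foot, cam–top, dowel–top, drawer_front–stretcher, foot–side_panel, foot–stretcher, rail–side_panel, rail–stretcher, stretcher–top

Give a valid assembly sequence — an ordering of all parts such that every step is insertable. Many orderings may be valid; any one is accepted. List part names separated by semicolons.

1. rail@(-1, 1) [+x clear] — {rail}
2. stretcher@(0, 1) [+y clear] — {rail, stretcher}
3. side_panel@(-1, 0) [-x clear] — {rail, side_panel, stretcher}
4. top@(1, 1) [+y clear] — {rail, side_panel, stretcher, top}
5. dowel@(2, 1) [+x clear] — {dowel, rail, side_panel, stretcher, top}
6. back_panel@(3, 1) [+x clear] — {back_panel, dowel, rail, side_panel, stretcher, top}
7. drawer_front@(0, 2) [+y clear] — {back_panel, dowel, drawer_front, rail, side_panel, stretcher, top}
8. foot@(0, 0) [+x clear] — {back_panel, dowel, drawer_front, foot, rail, side_panel, stretcher, top}
9. cam@(1, 0) [-y clear] — {back_panel, cam, dowel, drawer_front, foot, rail, side_panel, stretcher, top}

rail; stretcher; side_panel; top; dowel; back_panel; drawer_front; foot; cam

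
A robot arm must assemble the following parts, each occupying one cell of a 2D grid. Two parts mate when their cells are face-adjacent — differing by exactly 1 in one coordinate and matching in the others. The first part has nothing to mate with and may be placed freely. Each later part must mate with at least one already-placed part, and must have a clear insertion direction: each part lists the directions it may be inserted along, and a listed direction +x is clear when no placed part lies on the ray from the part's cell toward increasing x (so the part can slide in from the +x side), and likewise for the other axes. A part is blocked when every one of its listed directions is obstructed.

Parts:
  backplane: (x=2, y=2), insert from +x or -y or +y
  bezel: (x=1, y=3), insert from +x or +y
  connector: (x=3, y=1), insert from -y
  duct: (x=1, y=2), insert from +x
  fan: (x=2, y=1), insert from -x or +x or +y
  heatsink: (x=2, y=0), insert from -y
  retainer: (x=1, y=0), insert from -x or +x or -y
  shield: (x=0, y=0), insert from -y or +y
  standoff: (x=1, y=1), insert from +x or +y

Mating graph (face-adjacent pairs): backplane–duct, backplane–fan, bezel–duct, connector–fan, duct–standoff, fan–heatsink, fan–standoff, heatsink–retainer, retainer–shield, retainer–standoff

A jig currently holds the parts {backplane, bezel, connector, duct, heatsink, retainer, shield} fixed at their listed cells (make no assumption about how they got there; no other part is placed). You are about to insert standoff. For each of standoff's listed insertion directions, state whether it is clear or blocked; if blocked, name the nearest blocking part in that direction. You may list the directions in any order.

+x: nearest on ray is connector@(3, 1) ⇒ blocked
+y: nearest on ray is duct@(1, 2) ⇒ blocked

+x: blocked by connector; +y: blocked by duct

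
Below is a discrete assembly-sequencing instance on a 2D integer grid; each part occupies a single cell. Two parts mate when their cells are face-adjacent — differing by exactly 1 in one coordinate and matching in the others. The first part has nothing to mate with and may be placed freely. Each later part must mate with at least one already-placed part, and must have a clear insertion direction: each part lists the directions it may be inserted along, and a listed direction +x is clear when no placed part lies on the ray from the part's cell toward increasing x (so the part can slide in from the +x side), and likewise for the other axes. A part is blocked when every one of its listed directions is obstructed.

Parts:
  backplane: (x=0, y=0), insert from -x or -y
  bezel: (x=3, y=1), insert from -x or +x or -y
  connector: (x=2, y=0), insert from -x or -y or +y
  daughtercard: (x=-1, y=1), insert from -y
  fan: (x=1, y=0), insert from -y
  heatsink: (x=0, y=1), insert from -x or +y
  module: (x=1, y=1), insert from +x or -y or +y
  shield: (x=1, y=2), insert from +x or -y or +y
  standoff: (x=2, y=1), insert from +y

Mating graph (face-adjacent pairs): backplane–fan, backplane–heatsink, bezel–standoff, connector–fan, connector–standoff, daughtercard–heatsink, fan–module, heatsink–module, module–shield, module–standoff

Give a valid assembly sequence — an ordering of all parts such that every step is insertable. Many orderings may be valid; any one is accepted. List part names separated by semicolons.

backplane; heatsink; module; shield; standoff; connector; fan; bezel; daughtercard

1. backplane@(0, 0) [-x clear] — {backplane}
2. heatsink@(0, 1) [-x clear] — {backplane, heatsink}
3. module@(1, 1) [+x clear] — {backplane, heatsink, module}
4. shield@(1, 2) [+x clear] — {backplane, heatsink, module, shield}
5. standoff@(2, 1) [+y clear] — {backplane, heatsink, module, shield, standoff}
6. connector@(2, 0) [-y clear] — {backplane, connector, heatsink, module, shield, standoff}
7. fan@(1, 0) [-y clear] — {backplane, connector, fan, heatsink, module, shield, standoff}
8. bezel@(3, 1) [+x clear] — {backplane, bezel, connector, fan, heatsink, module, shield, standoff}
9. daughtercard@(-1, 1) [-y clear] — {backplane, bezel, connector, daughtercard, fan, heatsink, module, shield, standoff}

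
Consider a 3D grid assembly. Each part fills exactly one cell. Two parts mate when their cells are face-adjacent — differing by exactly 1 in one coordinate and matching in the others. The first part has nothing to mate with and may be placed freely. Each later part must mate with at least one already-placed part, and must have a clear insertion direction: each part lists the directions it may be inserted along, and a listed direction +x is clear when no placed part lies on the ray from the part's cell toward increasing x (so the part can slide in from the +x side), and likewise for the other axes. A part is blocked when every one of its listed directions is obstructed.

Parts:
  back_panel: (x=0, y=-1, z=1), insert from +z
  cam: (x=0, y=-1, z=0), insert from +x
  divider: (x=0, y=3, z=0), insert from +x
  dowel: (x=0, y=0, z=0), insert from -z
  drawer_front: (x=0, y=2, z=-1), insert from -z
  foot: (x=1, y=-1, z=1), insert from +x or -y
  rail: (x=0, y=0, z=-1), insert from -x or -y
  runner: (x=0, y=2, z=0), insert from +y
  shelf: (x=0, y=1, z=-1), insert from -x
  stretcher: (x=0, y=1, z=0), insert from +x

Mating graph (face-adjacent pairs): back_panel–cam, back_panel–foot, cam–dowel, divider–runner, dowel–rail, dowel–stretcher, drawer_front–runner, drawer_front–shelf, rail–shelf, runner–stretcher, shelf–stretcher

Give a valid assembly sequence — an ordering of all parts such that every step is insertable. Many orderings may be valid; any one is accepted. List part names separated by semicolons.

drawer_front; runner; divider; shelf; stretcher; dowel; cam; rail; back_panel; foot

1. drawer_front@(0, 2, -1) [-z clear] — {drawer_front}
2. runner@(0, 2, 0) [+y clear] — {drawer_front, runner}
3. divider@(0, 3, 0) [+x clear] — {divider, drawer_front, runner}
4. shelf@(0, 1, -1) [-x clear] — {divider, drawer_front, runner, shelf}
5. stretcher@(0, 1, 0) [+x clear] — {divider, drawer_front, runner, shelf, stretcher}
6. dowel@(0, 0, 0) [-z clear] — {divider, dowel, drawer_front, runner, shelf, stretcher}
7. cam@(0, -1, 0) [+x clear] — {cam, divider, dowel, drawer_front, runner, shelf, stretcher}
8. rail@(0, 0, -1) [-x clear] — {cam, divider, dowel, drawer_front, rail, runner, shelf, stretcher}
9. back_panel@(0, -1, 1) [+z clear] — {back_panel, cam, divider, dowel, drawer_front, rail, runner, shelf, stretcher}
10. foot@(1, -1, 1) [+x clear] — {back_panel, cam, divider, dowel, drawer_front, foot, rail, runner, shelf, stretcher}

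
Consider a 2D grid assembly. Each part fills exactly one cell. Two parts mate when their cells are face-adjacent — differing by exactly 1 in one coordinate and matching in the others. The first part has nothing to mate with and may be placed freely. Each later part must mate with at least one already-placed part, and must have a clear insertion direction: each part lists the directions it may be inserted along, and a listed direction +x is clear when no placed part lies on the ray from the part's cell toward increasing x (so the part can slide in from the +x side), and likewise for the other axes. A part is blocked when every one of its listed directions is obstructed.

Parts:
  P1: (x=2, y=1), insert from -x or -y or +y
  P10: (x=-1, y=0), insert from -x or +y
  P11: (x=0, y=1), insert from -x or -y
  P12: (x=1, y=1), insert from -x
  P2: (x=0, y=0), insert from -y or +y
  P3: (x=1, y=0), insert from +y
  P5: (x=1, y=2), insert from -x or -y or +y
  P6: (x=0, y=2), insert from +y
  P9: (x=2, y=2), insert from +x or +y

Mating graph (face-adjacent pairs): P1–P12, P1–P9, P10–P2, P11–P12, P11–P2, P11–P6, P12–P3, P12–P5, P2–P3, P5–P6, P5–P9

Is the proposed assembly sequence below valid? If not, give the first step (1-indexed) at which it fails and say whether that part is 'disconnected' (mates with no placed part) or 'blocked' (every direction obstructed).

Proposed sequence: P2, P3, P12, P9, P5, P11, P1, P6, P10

1. P2@(0, 0) [-y clear] — {P2}
2. P3@(1, 0) [+y clear] — {P2, P3}
3. P12@(1, 1) [-x clear] — {P12, P2, P3}
4. P9@(2, 2) — no placed neighbour ⇒ disconnected

Invalid at step 4 (disconnected)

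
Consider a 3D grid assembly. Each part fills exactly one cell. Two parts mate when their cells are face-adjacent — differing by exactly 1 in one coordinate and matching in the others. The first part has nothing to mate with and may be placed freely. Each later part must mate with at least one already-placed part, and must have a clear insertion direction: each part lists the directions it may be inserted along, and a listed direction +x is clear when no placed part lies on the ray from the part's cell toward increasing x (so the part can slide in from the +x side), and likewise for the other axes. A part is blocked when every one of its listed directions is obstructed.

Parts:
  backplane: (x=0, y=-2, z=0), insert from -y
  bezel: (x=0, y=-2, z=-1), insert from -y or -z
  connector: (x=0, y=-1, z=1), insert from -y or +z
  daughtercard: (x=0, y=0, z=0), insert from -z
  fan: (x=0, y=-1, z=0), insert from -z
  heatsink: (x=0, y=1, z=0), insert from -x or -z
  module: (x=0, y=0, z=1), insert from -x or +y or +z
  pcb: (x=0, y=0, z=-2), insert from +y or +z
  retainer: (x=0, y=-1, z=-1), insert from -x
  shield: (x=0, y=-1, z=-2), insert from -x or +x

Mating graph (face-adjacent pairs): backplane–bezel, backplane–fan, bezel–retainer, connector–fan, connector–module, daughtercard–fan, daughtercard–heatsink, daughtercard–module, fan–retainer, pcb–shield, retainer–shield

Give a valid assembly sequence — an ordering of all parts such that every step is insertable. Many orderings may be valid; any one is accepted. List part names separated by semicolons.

1. bezel@(0, -2, -1) [-y clear] — {bezel}
2. backplane@(0, -2, 0) [-y clear] — {backplane, bezel}
3. fan@(0, -1, 0) [-z clear] — {backplane, bezel, fan}
4. daughtercard@(0, 0, 0) [-z clear] — {backplane, bezel, daughtercard, fan}
5. module@(0, 0, 1) [-x clear] — {backplane, bezel, daughtercard, fan, module}
6. connector@(0, -1, 1) [-y clear] — {backplane, bezel, connector, daughtercard, fan, module}
7. heatsink@(0, 1, 0) [-x clear] — {backplane, bezel, connector, daughtercard, fan, heatsink, module}
8. retainer@(0, -1, -1) [-x clear] — {backplane, bezel, connector, daughtercard, fan, heatsink, module, retainer}
9. shield@(0, -1, -2) [-x clear] — {backplane, bezel, connector, daughtercard, fan, heatsink, module, retainer, shield}
10. pcb@(0, 0, -2) [+y clear] — {backplane, bezel, connector, daughtercard, fan, heatsink, module, pcb, retainer, shield}

bezel; backplane; fan; daughtercard; module; connector; heatsink; retainer; shield; pcb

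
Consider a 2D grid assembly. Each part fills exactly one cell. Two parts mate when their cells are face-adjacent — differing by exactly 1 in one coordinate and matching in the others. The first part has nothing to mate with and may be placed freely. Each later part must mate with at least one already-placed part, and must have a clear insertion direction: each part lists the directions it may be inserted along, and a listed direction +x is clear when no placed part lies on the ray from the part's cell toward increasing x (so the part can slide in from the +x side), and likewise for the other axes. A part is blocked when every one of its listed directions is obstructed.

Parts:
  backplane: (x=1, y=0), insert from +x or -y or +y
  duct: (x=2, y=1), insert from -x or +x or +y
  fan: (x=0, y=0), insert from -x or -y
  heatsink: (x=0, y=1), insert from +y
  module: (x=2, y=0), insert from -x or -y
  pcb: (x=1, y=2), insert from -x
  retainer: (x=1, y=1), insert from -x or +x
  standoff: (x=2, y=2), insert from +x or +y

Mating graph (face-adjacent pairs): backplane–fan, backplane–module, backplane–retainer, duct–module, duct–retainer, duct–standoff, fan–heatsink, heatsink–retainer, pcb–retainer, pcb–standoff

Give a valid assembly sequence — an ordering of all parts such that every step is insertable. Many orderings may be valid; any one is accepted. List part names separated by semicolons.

1. retainer@(1, 1) [-x clear] — {retainer}
2. heatsink@(0, 1) [+y clear] — {heatsink, retainer}
3. fan@(0, 0) [-x clear] — {fan, heatsink, retainer}
4. pcb@(1, 2) [-x clear] — {fan, heatsink, pcb, retainer}
5. duct@(2, 1) [+x clear] — {duct, fan, heatsink, pcb, retainer}
6. module@(2, 0) [-y clear] — {duct, fan, heatsink, module, pcb, retainer}
7. backplane@(1, 0) [-y clear] — {backplane, duct, fan, heatsink, module, pcb, retainer}
8. standoff@(2, 2) [+x clear] — {backplane, duct, fan, heatsink, module, pcb, retainer, standoff}

retainer; heatsink; fan; pcb; duct; module; backplane; standoff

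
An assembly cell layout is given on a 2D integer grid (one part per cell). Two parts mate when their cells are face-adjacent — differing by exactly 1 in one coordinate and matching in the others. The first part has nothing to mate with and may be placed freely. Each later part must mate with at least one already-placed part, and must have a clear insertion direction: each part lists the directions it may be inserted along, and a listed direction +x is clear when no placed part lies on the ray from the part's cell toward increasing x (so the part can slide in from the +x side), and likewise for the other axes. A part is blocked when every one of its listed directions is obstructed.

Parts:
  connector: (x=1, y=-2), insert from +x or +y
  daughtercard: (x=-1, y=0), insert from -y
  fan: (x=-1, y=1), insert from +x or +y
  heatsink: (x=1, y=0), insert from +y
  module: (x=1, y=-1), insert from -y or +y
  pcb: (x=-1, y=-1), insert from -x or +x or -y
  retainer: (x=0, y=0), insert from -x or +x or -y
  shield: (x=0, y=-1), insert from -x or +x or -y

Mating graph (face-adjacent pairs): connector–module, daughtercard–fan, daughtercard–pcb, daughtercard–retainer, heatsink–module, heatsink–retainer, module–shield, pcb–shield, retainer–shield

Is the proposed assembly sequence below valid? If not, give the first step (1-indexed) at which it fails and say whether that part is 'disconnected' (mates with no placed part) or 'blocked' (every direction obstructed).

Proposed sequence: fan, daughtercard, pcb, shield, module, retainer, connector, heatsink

Valid

1. fan@(-1, 1) [+x clear] — {fan}
2. daughtercard@(-1, 0) [-y clear] — {daughtercard, fan}
3. pcb@(-1, -1) [-x clear] — {daughtercard, fan, pcb}
4. shield@(0, -1) [+x clear] — {daughtercard, fan, pcb, shield}
5. module@(1, -1) [-y clear] — {daughtercard, fan, module, pcb, shield}
6. retainer@(0, 0) [+x clear] — {daughtercard, fan, module, pcb, retainer, shield}
7. connector@(1, -2) [+x clear] — {connector, daughtercard, fan, module, pcb, retainer, shield}
8. heatsink@(1, 0) [+y clear] — {connector, daughtercard, fan, heatsink, module, pcb, retainer, shield}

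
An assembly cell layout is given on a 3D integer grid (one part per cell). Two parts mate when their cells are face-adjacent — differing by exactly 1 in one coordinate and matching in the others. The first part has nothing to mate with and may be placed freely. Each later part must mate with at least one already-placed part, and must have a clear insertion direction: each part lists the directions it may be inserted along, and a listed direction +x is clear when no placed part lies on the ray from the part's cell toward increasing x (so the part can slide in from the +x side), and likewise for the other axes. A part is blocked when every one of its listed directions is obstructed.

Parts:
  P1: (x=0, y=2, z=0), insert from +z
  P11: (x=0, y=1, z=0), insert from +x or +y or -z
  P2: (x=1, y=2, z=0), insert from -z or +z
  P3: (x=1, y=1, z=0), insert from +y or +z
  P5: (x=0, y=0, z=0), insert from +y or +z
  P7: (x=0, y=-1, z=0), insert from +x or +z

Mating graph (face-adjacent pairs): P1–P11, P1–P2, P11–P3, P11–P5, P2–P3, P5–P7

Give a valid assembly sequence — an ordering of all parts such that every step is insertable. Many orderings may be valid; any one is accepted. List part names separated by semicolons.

1. P7@(0, -1, 0) [+x clear] — {P7}
2. P5@(0, 0, 0) [+y clear] — {P5, P7}
3. P11@(0, 1, 0) [+x clear] — {P11, P5, P7}
4. P3@(1, 1, 0) [+y clear] — {P11, P3, P5, P7}
5. P1@(0, 2, 0) [+z clear] — {P1, P11, P3, P5, P7}
6. P2@(1, 2, 0) [-z clear] — {P1, P11, P2, P3, P5, P7}

P7; P5; P11; P3; P1; P2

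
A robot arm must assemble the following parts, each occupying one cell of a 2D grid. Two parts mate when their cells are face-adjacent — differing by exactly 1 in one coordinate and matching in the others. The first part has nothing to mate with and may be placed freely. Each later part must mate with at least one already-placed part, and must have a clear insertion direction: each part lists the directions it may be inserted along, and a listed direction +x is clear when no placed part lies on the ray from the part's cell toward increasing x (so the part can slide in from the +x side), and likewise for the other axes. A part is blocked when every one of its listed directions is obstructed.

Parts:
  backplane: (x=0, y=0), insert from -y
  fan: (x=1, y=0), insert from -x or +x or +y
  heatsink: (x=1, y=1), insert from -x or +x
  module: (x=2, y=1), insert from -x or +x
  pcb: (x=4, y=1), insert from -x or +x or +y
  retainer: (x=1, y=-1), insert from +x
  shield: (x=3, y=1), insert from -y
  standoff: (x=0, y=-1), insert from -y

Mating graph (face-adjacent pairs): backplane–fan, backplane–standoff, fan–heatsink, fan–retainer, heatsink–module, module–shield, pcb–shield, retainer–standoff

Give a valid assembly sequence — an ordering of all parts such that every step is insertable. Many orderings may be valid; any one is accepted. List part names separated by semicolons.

fan; retainer; heatsink; module; backplane; standoff; shield; pcb

1. fan@(1, 0) [-x clear] — {fan}
2. retainer@(1, -1) [+x clear] — {fan, retainer}
3. heatsink@(1, 1) [-x clear] — {fan, heatsink, retainer}
4. module@(2, 1) [+x clear] — {fan, heatsink, module, retainer}
5. backplane@(0, 0) [-y clear] — {backplane, fan, heatsink, module, retainer}
6. standoff@(0, -1) [-y clear] — {backplane, fan, heatsink, module, retainer, standoff}
7. shield@(3, 1) [-y clear] — {backplane, fan, heatsink, module, retainer, shield, standoff}
8. pcb@(4, 1) [+x clear] — {backplane, fan, heatsink, module, pcb, retainer, shield, standoff}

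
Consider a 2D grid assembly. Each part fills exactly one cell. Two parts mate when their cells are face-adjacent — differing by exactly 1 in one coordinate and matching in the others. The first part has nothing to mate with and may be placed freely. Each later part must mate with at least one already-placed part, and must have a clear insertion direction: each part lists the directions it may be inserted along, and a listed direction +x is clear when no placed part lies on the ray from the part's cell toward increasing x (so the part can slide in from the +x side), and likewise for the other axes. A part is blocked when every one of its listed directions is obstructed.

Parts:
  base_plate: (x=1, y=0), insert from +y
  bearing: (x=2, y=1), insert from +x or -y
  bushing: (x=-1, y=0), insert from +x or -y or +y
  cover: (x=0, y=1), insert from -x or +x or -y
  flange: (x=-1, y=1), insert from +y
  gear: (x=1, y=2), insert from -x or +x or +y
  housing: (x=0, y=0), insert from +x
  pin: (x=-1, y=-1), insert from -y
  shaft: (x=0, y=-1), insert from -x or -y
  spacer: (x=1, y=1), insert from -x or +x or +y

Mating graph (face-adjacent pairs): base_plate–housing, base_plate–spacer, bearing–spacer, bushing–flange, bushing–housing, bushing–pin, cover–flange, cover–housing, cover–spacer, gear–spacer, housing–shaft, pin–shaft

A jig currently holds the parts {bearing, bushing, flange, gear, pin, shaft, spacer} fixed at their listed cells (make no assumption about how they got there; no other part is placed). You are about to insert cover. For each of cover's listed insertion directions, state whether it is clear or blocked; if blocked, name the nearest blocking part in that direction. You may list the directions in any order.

+x: blocked by spacer; -x: blocked by flange; -y: blocked by shaft

-x: nearest on ray is flange@(-1, 1) ⇒ blocked
+x: nearest on ray is spacer@(1, 1) ⇒ blocked
-y: nearest on ray is shaft@(0, -1) ⇒ blocked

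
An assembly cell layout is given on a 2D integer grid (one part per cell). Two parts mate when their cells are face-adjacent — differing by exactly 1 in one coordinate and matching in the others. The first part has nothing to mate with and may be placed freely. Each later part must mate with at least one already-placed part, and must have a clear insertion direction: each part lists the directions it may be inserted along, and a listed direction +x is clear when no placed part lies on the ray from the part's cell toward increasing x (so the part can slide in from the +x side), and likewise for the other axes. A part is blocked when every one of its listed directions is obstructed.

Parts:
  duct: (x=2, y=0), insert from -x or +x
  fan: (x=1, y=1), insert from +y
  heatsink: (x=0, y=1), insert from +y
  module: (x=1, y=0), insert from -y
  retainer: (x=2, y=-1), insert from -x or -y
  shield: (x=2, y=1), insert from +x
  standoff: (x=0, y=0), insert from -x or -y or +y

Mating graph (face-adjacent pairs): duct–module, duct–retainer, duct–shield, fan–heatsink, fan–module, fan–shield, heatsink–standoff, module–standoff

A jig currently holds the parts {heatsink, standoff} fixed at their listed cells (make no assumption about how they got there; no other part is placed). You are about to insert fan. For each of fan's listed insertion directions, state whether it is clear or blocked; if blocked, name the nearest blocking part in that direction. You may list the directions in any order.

+y: ray from fan(1, 1) has no placed part ⇒ clear

+y: clear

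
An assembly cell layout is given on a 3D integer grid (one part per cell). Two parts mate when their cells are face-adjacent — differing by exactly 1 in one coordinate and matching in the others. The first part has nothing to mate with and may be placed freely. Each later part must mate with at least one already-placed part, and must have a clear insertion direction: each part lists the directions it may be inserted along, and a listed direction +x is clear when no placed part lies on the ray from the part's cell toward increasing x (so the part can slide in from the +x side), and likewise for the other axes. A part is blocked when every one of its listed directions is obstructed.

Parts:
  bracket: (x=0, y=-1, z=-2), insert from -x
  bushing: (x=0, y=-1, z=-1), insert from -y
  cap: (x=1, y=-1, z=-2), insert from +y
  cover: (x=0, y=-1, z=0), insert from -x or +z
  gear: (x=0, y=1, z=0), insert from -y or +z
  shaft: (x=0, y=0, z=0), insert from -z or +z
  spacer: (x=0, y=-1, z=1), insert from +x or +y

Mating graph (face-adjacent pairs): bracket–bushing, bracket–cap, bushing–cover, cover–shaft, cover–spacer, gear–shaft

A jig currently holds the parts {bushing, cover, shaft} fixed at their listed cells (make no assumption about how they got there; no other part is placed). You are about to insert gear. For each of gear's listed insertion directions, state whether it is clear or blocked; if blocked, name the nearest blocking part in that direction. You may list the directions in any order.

+z: clear; -y: blocked by shaft

-y: nearest on ray is shaft@(0, 0, 0) ⇒ blocked
+z: ray from gear(0, 1, 0) has no placed part ⇒ clear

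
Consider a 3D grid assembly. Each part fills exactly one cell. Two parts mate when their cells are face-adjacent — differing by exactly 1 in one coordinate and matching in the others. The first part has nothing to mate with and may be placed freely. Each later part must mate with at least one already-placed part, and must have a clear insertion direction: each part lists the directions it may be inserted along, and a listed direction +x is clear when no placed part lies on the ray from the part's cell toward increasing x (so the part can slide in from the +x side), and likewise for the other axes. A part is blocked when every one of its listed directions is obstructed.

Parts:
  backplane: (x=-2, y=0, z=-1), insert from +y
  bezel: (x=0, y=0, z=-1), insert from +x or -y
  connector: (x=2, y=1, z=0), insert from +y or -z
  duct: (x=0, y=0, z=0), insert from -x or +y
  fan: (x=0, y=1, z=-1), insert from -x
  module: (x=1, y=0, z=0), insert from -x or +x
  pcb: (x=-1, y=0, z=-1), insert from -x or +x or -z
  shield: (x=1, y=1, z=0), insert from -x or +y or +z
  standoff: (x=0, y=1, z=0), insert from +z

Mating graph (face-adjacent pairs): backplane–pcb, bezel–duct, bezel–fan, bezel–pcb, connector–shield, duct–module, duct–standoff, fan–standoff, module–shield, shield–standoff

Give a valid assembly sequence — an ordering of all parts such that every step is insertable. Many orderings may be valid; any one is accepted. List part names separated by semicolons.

pcb; bezel; fan; standoff; shield; connector; backplane; duct; module

1. pcb@(-1, 0, -1) [-x clear] — {pcb}
2. bezel@(0, 0, -1) [+x clear] — {bezel, pcb}
3. fan@(0, 1, -1) [-x clear] — {bezel, fan, pcb}
4. standoff@(0, 1, 0) [+z clear] — {bezel, fan, pcb, standoff}
5. shield@(1, 1, 0) [+y clear] — {bezel, fan, pcb, shield, standoff}
6. connector@(2, 1, 0) [+y clear] — {bezel, connector, fan, pcb, shield, standoff}
7. backplane@(-2, 0, -1) [+y clear] — {backplane, bezel, connector, fan, pcb, shield, standoff}
8. duct@(0, 0, 0) [-x clear] — {backplane, bezel, connector, duct, fan, pcb, shield, standoff}
9. module@(1, 0, 0) [+x clear] — {backplane, bezel, connector, duct, fan, module, pcb, shield, standoff}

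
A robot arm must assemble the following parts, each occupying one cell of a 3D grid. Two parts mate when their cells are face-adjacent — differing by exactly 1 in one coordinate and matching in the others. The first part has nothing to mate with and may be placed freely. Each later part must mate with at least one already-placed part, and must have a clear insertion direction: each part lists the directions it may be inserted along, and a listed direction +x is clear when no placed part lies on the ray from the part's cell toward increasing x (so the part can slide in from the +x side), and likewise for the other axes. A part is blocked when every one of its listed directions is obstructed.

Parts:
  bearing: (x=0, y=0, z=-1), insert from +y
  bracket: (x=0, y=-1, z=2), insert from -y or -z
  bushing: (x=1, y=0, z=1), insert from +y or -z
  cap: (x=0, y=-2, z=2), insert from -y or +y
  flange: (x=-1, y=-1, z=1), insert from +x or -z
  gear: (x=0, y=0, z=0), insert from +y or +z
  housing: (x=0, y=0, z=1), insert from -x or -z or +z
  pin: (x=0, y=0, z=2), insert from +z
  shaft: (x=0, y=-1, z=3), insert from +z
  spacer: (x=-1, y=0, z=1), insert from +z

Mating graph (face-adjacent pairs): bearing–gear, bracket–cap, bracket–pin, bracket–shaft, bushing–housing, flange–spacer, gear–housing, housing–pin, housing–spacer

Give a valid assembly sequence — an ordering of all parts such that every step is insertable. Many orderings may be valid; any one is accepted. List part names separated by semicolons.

1. spacer@(-1, 0, 1) [+z clear] — {spacer}
2. housing@(0, 0, 1) [-z clear] — {housing, spacer}
3. gear@(0, 0, 0) [+y clear] — {gear, housing, spacer}
4. pin@(0, 0, 2) [+z clear] — {gear, housing, pin, spacer}
5. bracket@(0, -1, 2) [-y clear] — {bracket, gear, housing, pin, spacer}
6. shaft@(0, -1, 3) [+z clear] — {bracket, gear, housing, pin, shaft, spacer}
7. bearing@(0, 0, -1) [+y clear] — {bearing, bracket, gear, housing, pin, shaft, spacer}
8. bushing@(1, 0, 1) [+y clear] — {bearing, bracket, bushing, gear, housing, pin, shaft, spacer}
9. flange@(-1, -1, 1) [+x clear] — {bearing, bracket, bushing, flange, gear, housing, pin, shaft, spacer}
10. cap@(0, -2, 2) [-y clear] — {bearing, bracket, bushing, cap, flange, gear, housing, pin, shaft, spacer}

spacer; housing; gear; pin; bracket; shaft; bearing; bushing; flange; cap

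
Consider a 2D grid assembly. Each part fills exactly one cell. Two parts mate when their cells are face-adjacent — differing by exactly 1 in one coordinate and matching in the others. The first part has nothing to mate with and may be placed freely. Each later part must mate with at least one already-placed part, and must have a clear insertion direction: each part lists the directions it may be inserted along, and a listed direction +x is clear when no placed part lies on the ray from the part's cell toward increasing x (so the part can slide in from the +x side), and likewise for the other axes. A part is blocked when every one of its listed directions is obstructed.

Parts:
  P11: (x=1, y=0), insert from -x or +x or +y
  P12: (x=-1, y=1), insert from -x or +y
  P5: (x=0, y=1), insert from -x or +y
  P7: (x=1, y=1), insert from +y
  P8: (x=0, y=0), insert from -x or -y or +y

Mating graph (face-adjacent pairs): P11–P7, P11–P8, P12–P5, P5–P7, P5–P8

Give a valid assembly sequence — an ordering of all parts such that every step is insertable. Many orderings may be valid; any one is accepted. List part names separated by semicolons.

1. P7@(1, 1) [+y clear] — {P7}
2. P11@(1, 0) [-x clear] — {P11, P7}
3. P8@(0, 0) [-x clear] — {P11, P7, P8}
4. P5@(0, 1) [-x clear] — {P11, P5, P7, P8}
5. P12@(-1, 1) [-x clear] — {P11, P12, P5, P7, P8}

P7; P11; P8; P5; P12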